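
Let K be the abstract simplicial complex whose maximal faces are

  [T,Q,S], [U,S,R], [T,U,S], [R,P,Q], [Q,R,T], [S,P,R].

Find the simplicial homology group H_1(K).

H_1 = Z.

We work with the vertex ordering P < Q < R < S < T < U. The simplices of K, each written with vertices in increasing order, are:

  0-simplices (6): P, Q, R, S, T, U
  1-simplices (12): PQ, PR, PS, QR, QS, QT, RS, RT, RU, ST, SU, TU
  2-simplices (6): PQR, PRS, QRT, QST, RSU, STU

so the chain groups are C_0 ≅ Z^6, C_1 ≅ Z^12, C_2 ≅ Z^6.

The boundary map ∂_1: C_1 → C_0 sends each edge [p,q] (with p < q) to q − p.
The 6×12 boundary matrix has rank 5 and Smith normal form diag(1,1,1,1,1).

Boundary ∂_2: C_2 → C_1 sends each 2-simplex [p,q,r] to [q,r] − [p,r] + [p,q]. For instance
  ∂PQR = QR − PR + PQ,
  ∂STU = TU − SU + ST.
The resulting 12×6 matrix has rank 6, and its Smith normal form has invariant factors (1,1,1,1,1,1).

Reading off H_k = ker ∂_k / im ∂_{k+1}:

  H_1: rank ker ∂_1 − rank ∂_2 = (12 − 5) − 6 = 1, and the invariant factors of ∂_2 are all 1, so H_1 ≅ Z.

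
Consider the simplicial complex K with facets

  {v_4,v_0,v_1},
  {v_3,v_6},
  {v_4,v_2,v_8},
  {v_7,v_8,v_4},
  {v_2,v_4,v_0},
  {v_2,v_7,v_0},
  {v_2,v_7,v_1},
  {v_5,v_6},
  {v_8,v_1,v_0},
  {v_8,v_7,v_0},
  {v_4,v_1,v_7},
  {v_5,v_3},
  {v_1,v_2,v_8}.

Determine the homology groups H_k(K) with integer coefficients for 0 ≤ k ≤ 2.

H_0 ≅ Z^2,  H_1 ≅ Z ⊕ Z/2,  H_2 = 0.

Order the vertices as v_0 < v_1 < v_2 < v_3 < v_4 < v_5 < v_6 < v_7 < v_8. Listing each simplex with vertices in this order, K has dimension 2 with simplices:

  0-simplices (9): [v_0], [v_1], [v_2], [v_3], [v_4], [v_5], [v_6], [v_7], [v_8]
  1-simplices (18): (18 of them)
  2-simplices (10): [v_0,v_1,v_4], [v_0,v_1,v_8], [v_0,v_2,v_4], [v_0,v_2,v_7], [v_0,v_7,v_8], [v_1,v_2,v_7], [v_1,v_2,v_8], [v_1,v_4,v_7], [v_2,v_4,v_8], [v_4,v_7,v_8]

giving chain groups C_0 ≅ Z^9, C_1 ≅ Z^18, C_2 ≅ Z^10.

∂_1: C_1 → C_0 is given by ∂[p,q] = [q] − [p].
The resulting 9×18 matrix has rank 7, and its Smith normal form has invariant factors (1,1,1,1,1,1,1).

The boundary map ∂_2: C_2 → C_1 acts by ∂[p,q,r] = [q,r] − [p,r] + [p,q]. For instance
  ∂[v_0,v_2,v_7] = [v_2,v_7] − [v_0,v_7] + [v_0,v_2],
  ∂[v_1,v_4,v_7] = [v_4,v_7] − [v_1,v_7] + [v_1,v_4].
This gives a 18×10 integer matrix of rank 10; reducing to Smith normal form yields diagonal entries (1,1,1,1,1,1,1,1,1,2).

Now H_k = ker ∂_k / im ∂_{k+1}, so:

  H_0: rank C_0 − rank ∂_1 = 9 − 7 = 2, and the invariant factors of ∂_1 are all 1, so H_0 ≅ Z^2.
  H_1: rank ker ∂_1 − rank ∂_2 = (18 − 7) − 10 = 1, and ∂_2 has invariant factor 2 > 1, so H_1 ≅ Z ⊕ Z/2.
  H_2: rank ker ∂_2 − rank ∂_3 = (10 − 10) − 0 = 0, and there is no ∂_3, so H_2 ≅ 0.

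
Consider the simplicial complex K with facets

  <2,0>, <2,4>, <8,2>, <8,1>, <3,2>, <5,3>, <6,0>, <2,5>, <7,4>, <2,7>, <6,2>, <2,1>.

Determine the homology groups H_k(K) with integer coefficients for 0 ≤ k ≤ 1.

H_0 = Z,  H_1 = Z^4.

Order the vertices as 0 < 1 < 2 < 3 < 4 < 5 < 6 < 7 < 8. Listing each simplex with vertices in this order, K has dimension 1 with simplices:

  0-simplices (9): [0], [1], [2], [3], [4], [5], [6], [7], [8]
  1-simplices (12): [0,2], [0,6], [1,2], [1,8], [2,3], [2,4], [2,5], [2,6], [2,7], [2,8], [3,5], [4,7]

Hence C_0 ≅ Z^9, C_1 ≅ Z^12.

Boundary ∂_1: C_1 → C_0 maps an edge to its endpoints' difference, ∂[p,q] = q − p. For instance
  ∂[2,8] = [8] − [2].
The resulting 9×12 matrix has rank 8, and its Smith normal form has invariant factors (1,1,1,1,1,1,1,1).

Now H_k = ker ∂_k / im ∂_{k+1}, so:

  H_0: rank C_0 − rank ∂_1 = 9 − 8 = 1, and the invariant factors of ∂_1 are all 1, so H_0 ≅ Z.
  H_1: rank ker ∂_1 − rank ∂_2 = (12 − 8) − 0 = 4, and there is no ∂_2, so H_1 ≅ Z^4.

(K is a triangulation of a wedge of 4 circles.)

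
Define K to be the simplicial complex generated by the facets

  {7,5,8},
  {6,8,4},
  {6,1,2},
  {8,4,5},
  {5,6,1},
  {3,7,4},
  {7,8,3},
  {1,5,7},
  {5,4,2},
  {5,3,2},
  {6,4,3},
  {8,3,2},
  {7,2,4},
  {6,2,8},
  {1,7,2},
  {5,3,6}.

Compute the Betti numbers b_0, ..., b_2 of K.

b_0 = 1, b_1 = 2, b_2 = 1.

Take the total order 1 < 2 < 3 < 4 < 5 < 6 < 7 < 8 on the vertex set. Then K (dimension 2) consists of the simplices:

  0-simplices (8): [1], [2], [3], [4], [5], [6], [7], [8]
  1-simplices (24): (24 of them)
  2-simplices (16): [1,2,6], [1,2,7], [1,5,6], [1,5,7], [2,3,5], [2,3,8], [2,4,5], [2,4,7], [2,6,8], [3,4,6], [3,4,7], [3,5,6], [3,7,8], [4,5,8], [4,6,8], [5,7,8]

Hence C_0 ≅ Z^8, C_1 ≅ Z^24, C_2 ≅ Z^16.

Boundary ∂_1: C_1 → C_0 sends each edge [p,q] (with p < q) to q − p.
The resulting 8×24 matrix has rank 7, and its Smith normal form has invariant factors (1,1,1,1,1,1,1).

The boundary map ∂_2: C_2 → C_1 maps a triangle to the signed sum of its edges. For instance
  ∂[1,2,6] = [2,6] − [1,6] + [1,2],
  ∂[5,7,8] = [7,8] − [5,8] + [5,7].
The resulting 24×16 matrix has rank 15, and its Smith normal form has invariant factors (1,1,1,1,1,1,1,1,1,1,1,1,1,1,1).

Computing H_k = (kernel of ∂_k) / (image of ∂_{k+1}):

  H_0: rank C_0 − rank ∂_1 = 8 − 7 = 1, and the invariant factors of ∂_1 are all 1, so H_0 = Z.
  H_1: rank ker ∂_1 − rank ∂_2 = (24 − 7) − 15 = 2, and the invariant factors of ∂_2 are all 1, so H_1 = Z^2.
  H_2: rank ker ∂_2 − rank ∂_3 = (16 − 15) − 0 = 1, and there is no ∂_3, so H_2 = Z.

As a check, the Euler characteristic is 8 − 24 + 16 = 0, which agrees with 1 − 2 + 1 = 0.
(K is a triangulation of the torus T^2.)

Hence the Betti numbers are b_0 = 1, b_1 = 2, b_2 = 1.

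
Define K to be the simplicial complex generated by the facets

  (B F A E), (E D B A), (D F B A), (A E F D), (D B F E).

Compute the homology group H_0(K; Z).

We work with the vertex ordering A < B < D < E < F. The simplices of K, each written with vertices in increasing order, are:

  0-simplices (5): A, B, D, E, F
  1-simplices (10): AB, AD, AE, AF, BD, BE, BF, DE, DF, EF
  2-simplices (10): ABD, ABE, ABF, ADE, ADF, AEF, BDE, BDF, BEF, DEF
  3-simplices (5): ABDE, ABDF, ABEF, ADEF, BDEF

giving chain groups C_0 ≅ Z^5, C_1 ≅ Z^10, C_2 ≅ Z^10, C_3 ≅ Z^5.

The boundary map ∂_1: C_1 → C_0 is given by ∂[p,q] = [q] − [p]. For instance
  ∂AF = F − A.
This gives a 5×10 integer matrix of rank 4; reducing to Smith normal form yields diagonal entries (1,1,1,1).

Boundary ∂_2: C_2 → C_1 maps a triangle to the signed sum of its edges. For instance
  ∂ABF = BF − AF + AB,
  ∂ADF = DF − AF + AD.
The 10×10 boundary matrix has rank 6 and Smith normal form diag(1,1,1,1,1,1).

∂_3: C_3 → C_2 sends each 3-simplex σ to the alternating sum Σ_i (−1)^i (σ with its i-th vertex removed). For instance
  ∂ABDE = BDE − ADE + ABE − ABD,
  ∂ABDF = BDF − ADF + ABF − ABD.
This gives a 10×5 integer matrix of rank 4; reducing to Smith normal form yields diagonal entries (1,1,1,1).

Computing H_k = (kernel of ∂_k) / (image of ∂_{k+1}):

  H_0: rank C_0 − rank ∂_1 = 5 − 4 = 1, and the invariant factors of ∂_1 are all 1, so H_0 ≅ Z.

H_0 ≅ Z.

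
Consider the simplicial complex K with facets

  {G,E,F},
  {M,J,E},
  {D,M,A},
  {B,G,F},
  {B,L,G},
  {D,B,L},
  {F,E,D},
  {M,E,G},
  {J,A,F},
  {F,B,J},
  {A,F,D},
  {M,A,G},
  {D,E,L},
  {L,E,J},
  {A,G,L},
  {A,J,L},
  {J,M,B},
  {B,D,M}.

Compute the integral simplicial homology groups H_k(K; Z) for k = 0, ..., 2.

H_0 = Z,  H_1 = Z^2,  H_2 = Z.

Order the vertices as A < B < D < E < F < G < J < L < M. Listing each simplex with vertices in this order, K has dimension 2 with simplices:

  0-simplices (9): A, B, D, E, F, G, J, L, M
  1-simplices (27): AD, AF, AG, AJ, AL, AM, BD, BF, BG, BJ, BL, BM, DE, DF, DL, DM, EF, EG, EJ, EL, EM, FG, FJ, GL, GM, JL, JM
  2-simplices (18): ADF, ADM, AFJ, AGL, AGM, AJL, BDL, BDM, BFG, BFJ, BGL, BJM, DEF, DEL, EFG, EGM, EJL, EJM

giving chain groups C_0 ≅ Z^9, C_1 ≅ Z^27, C_2 ≅ Z^18.

Boundary ∂_1: C_1 → C_0 maps an edge to its endpoints' difference, ∂[p,q] = q − p. For instance
  ∂AL = L − A.
The resulting 9×27 matrix has rank 8, and its Smith normal form has invariant factors (1,1,1,1,1,1,1,1).

Boundary ∂_2: C_2 → C_1 maps a triangle to the signed sum of its edges. For instance
  ∂EJM = JM − EM + EJ,
  ∂AGL = GL − AL + AG.
As a 27×18 matrix over Z this has rank 17, with invariant factors (1,1,1,1,1,1,1,1,1,1,1,1,1,1,1,1,1).

Computing H_k = (kernel of ∂_k) / (image of ∂_{k+1}):

  H_0: rank C_0 − rank ∂_1 = 9 − 8 = 1, and the invariant factors of ∂_1 are all 1, so H_0 ≅ Z.
  H_1: rank ker ∂_1 − rank ∂_2 = (27 − 8) − 17 = 2, and the invariant factors of ∂_2 are all 1, so H_1 ≅ Z^2.
  H_2: rank ker ∂_2 − rank ∂_3 = (18 − 17) − 0 = 1, and there is no ∂_3, so H_2 ≅ Z.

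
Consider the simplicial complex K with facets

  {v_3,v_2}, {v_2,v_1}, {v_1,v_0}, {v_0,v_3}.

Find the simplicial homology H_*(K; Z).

Fix the vertex order v_0 < v_1 < v_2 < v_3 and write every simplex with vertices in increasing order. Then dim K = 1 and the simplices of K are:

  0-simplices (4): [v_0], [v_1], [v_2], [v_3]
  1-simplices (4): [v_0,v_1], [v_0,v_3], [v_1,v_2], [v_2,v_3]

so the chain groups are C_0 ≅ Z^4, C_1 ≅ Z^4.

∂_1: C_1 → C_0 is given by ∂[p,q] = [q] − [p].
This gives a 4×4 integer matrix of rank 3; reducing to Smith normal form yields diagonal entries (1,1,1).

Reading off H_k = ker ∂_k / im ∂_{k+1}:

  H_0: rank C_0 − rank ∂_1 = 4 − 3 = 1, and the invariant factors of ∂_1 are all 1, so H_0 = Z.
  H_1: rank ker ∂_1 − rank ∂_2 = (4 − 3) − 0 = 1, and there is no ∂_2, so H_1 = Z.

As a check, the Euler characteristic is 4 − 4 = 0, which agrees with 1 − 1 = 0.
(K is a triangulation of the circle S^1.)

H_0 = Z,  H_1 = Z.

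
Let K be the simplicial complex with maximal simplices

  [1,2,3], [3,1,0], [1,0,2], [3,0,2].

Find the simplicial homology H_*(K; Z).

Order the vertices as 0 < 1 < 2 < 3. Listing each simplex with vertices in this order, K has dimension 2 with simplices:

  0-simplices (4): [0], [1], [2], [3]
  1-simplices (6): [0,1], [0,2], [0,3], [1,2], [1,3], [2,3]
  2-simplices (4): [0,1,2], [0,1,3], [0,2,3], [1,2,3]

Hence C_0 ≅ Z^4, C_1 ≅ Z^6, C_2 ≅ Z^4.

Boundary ∂_1: C_1 → C_0 is given by ∂[p,q] = [q] − [p]. For instance
  ∂[0,2] = [2] − [0].
As a 4×6 matrix over Z this has rank 3, with invariant factors (1,1,1).

The boundary map ∂_2: C_2 → C_1 acts by ∂[p,q,r] = [q,r] − [p,r] + [p,q]. For instance
  ∂[0,1,3] = [1,3] − [0,3] + [0,1],
  ∂[1,2,3] = [2,3] − [1,3] + [1,2].
This gives a 6×4 integer matrix of rank 3; reducing to Smith normal form yields diagonal entries (1,1,1).

Reading off H_k = ker ∂_k / im ∂_{k+1}:

  H_0: rank C_0 − rank ∂_1 = 4 − 3 = 1, and the invariant factors of ∂_1 are all 1, so H_0 = Z.
  H_1: rank ker ∂_1 − rank ∂_2 = (6 − 3) − 3 = 0, and the invariant factors of ∂_2 are all 1, so H_1 = 0.
  H_2: rank ker ∂_2 − rank ∂_3 = (4 − 3) − 0 = 1, and there is no ∂_3, so H_2 = Z.

As a check, the Euler characteristic is 4 − 6 + 4 = 2, which agrees with 1 − 0 + 1 = 2.

H_0 = Z,  H_1 = 0,  H_2 = Z.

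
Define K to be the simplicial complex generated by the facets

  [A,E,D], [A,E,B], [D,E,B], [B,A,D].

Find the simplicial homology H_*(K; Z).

H_0 = Z,  H_1 = 0,  H_2 = Z.

Take the total order A < B < D < E on the vertex set. Then K (dimension 2) consists of the simplices:

  0-simplices (4): A, B, D, E
  1-simplices (6): AB, AD, AE, BD, BE, DE
  2-simplices (4): ABD, ABE, ADE, BDE

so the chain groups are C_0 ≅ Z^4, C_1 ≅ Z^6, C_2 ≅ Z^4.

The boundary map ∂_1: C_1 → C_0 maps an edge to its endpoints' difference, ∂[p,q] = q − p. For instance
  ∂DE = E − D.
The resulting 4×6 matrix has rank 3, and its Smith normal form has invariant factors (1,1,1).

The boundary map ∂_2: C_2 → C_1 sends each 2-simplex [p,q,r] to [q,r] − [p,r] + [p,q]. For instance
  ∂ADE = DE − AE + AD,
  ∂ABD = BD − AD + AB.
This gives a 6×4 integer matrix of rank 3; reducing to Smith normal form yields diagonal entries (1,1,1).

Computing H_k = (kernel of ∂_k) / (image of ∂_{k+1}):

  H_0: rank C_0 − rank ∂_1 = 4 − 3 = 1, and the invariant factors of ∂_1 are all 1, so H_0 = Z.
  H_1: rank ker ∂_1 − rank ∂_2 = (6 − 3) − 3 = 0, and the invariant factors of ∂_2 are all 1, so H_1 = 0.
  H_2: rank ker ∂_2 − rank ∂_3 = (4 − 3) − 0 = 1, and there is no ∂_3, so H_2 = Z.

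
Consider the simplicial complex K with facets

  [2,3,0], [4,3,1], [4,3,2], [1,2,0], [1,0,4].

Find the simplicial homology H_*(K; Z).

We work with the vertex ordering 0 < 1 < 2 < 3 < 4. The simplices of K, each written with vertices in increasing order, are:

  0-simplices (5): [0], [1], [2], [3], [4]
  1-simplices (10): [0,1], [0,2], [0,3], [0,4], [1,2], [1,3], [1,4], [2,3], [2,4], [3,4]
  2-simplices (5): [0,1,2], [0,1,4], [0,2,3], [1,3,4], [2,3,4]

so the chain groups are C_0 ≅ Z^5, C_1 ≅ Z^10, C_2 ≅ Z^5.

∂_1: C_1 → C_0 sends each edge [p,q] (with p < q) to q − p.
The resulting 5×10 matrix has rank 4, and its Smith normal form has invariant factors (1,1,1,1).

∂_2: C_2 → C_1 sends each 2-simplex [p,q,r] to [q,r] − [p,r] + [p,q]. For instance
  ∂[1,3,4] = [3,4] − [1,4] + [1,3],
  ∂[2,3,4] = [3,4] − [2,4] + [2,3].
As a 10×5 matrix over Z this has rank 5, with invariant factors (1,1,1,1,1).

Computing H_k = (kernel of ∂_k) / (image of ∂_{k+1}):

  H_0: rank C_0 − rank ∂_1 = 5 − 4 = 1, and the invariant factors of ∂_1 are all 1, so H_0 = Z.
  H_1: rank ker ∂_1 − rank ∂_2 = (10 − 4) − 5 = 1, and the invariant factors of ∂_2 are all 1, so H_1 = Z.
  H_2: rank ker ∂_2 − rank ∂_3 = (5 − 5) − 0 = 0, and there is no ∂_3, so H_2 = 0.

As a check, the Euler characteristic is 5 − 10 + 5 = 0, which agrees with 1 − 1 + 0 = 0.

H_0 ≅ Z,  H_1 ≅ Z,  H_2 = 0.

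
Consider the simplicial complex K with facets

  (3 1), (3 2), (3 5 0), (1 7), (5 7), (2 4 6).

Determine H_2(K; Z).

Order the vertices as 0 < 1 < 2 < 3 < 4 < 5 < 6 < 7. Listing each simplex with vertices in this order, K has dimension 2 with simplices:

  0-simplices (8): [0], [1], [2], [3], [4], [5], [6], [7]
  1-simplices (10): [0,3], [0,5], [1,3], [1,7], [2,3], [2,4], [2,6], [3,5], [4,6], [5,7]
  2-simplices (2): [0,3,5], [2,4,6]

so the chain groups are C_0 ≅ Z^8, C_1 ≅ Z^10, C_2 ≅ Z^2.

Boundary ∂_1: C_1 → C_0 is given by ∂[p,q] = [q] − [p]. For instance
  ∂[1,7] = [7] − [1].
This gives a 8×10 integer matrix of rank 7; reducing to Smith normal form yields diagonal entries (1,1,1,1,1,1,1).

The boundary map ∂_2: C_2 → C_1 acts by ∂[p,q,r] = [q,r] − [p,r] + [p,q]. For instance
  ∂[2,4,6] = [4,6] − [2,6] + [2,4],
  ∂[0,3,5] = [3,5] − [0,5] + [0,3].
As a 10×2 matrix over Z this has rank 2, with invariant factors (1,1).

Reading off H_k = ker ∂_k / im ∂_{k+1}:

  H_2: rank ker ∂_2 − rank ∂_3 = (2 − 2) − 0 = 0, and there is no ∂_3, so H_2 = 0.

H_2 = 0.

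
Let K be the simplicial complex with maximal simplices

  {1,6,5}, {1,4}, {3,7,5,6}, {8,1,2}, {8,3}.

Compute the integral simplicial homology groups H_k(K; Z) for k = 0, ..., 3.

We work with the vertex ordering 1 < 2 < 3 < 4 < 5 < 6 < 7 < 8. The simplices of K, each written with vertices in increasing order, are:

  0-simplices (8): [1], [2], [3], [4], [5], [6], [7], [8]
  1-simplices (13): [1,2], [1,4], [1,5], [1,6], [1,8], [2,8], [3,5], [3,6], [3,7], [3,8], [5,6], [5,7], [6,7]
  2-simplices (6): [1,2,8], [1,5,6], [3,5,6], [3,5,7], [3,6,7], [5,6,7]
  3-simplices (1): [3,5,6,7]

giving chain groups C_0 ≅ Z^8, C_1 ≅ Z^13, C_2 ≅ Z^6, C_3 ≅ Z^1.

Boundary ∂_1: C_1 → C_0 sends each edge [p,q] (with p < q) to q − p.
As a 8×13 matrix over Z this has rank 7, with invariant factors (1,1,1,1,1,1,1).

∂_2: C_2 → C_1 acts by ∂[p,q,r] = [q,r] − [p,r] + [p,q]. For instance
  ∂[3,6,7] = [6,7] − [3,7] + [3,6],
  ∂[5,6,7] = [6,7] − [5,7] + [5,6].
The 13×6 boundary matrix has rank 5 and Smith normal form diag(1,1,1,1,1).

Boundary ∂_3: C_3 → C_2 sends each 3-simplex σ to the alternating sum Σ_i (−1)^i (σ with its i-th vertex removed). For instance
  ∂[3,5,6,7] = [5,6,7] − [3,6,7] + [3,5,7] − [3,5,6].
This gives a 6×1 integer matrix of rank 1; reducing to Smith normal form yields diagonal entries (1).

Computing H_k = (kernel of ∂_k) / (image of ∂_{k+1}):

  H_0: rank C_0 − rank ∂_1 = 8 − 7 = 1, and the invariant factors of ∂_1 are all 1, so H_0 = Z.
  H_1: rank ker ∂_1 − rank ∂_2 = (13 − 7) − 5 = 1, and the invariant factors of ∂_2 are all 1, so H_1 = Z.
  H_2: rank ker ∂_2 − rank ∂_3 = (6 − 5) − 1 = 0, and the invariant factors of ∂_3 are all 1, so H_2 = 0.
  H_3: rank ker ∂_3 − rank ∂_4 = (1 − 1) − 0 = 0, and there is no ∂_4, so H_3 = 0.

As a check, the Euler characteristic is 8 − 13 + 6 − 1 = 0, which agrees with 1 − 1 + 0 − 0 = 0.

H_0 ≅ Z,  H_1 ≅ Z,  H_2 = 0,  H_3 = 0.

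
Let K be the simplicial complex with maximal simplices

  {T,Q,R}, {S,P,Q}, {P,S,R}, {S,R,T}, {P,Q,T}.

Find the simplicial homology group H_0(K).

H_0 ≅ Z.

We work with the vertex ordering P < Q < R < S < T. The simplices of K, each written with vertices in increasing order, are:

  0-simplices (5): P, Q, R, S, T
  1-simplices (10): PQ, PR, PS, PT, QR, QS, QT, RS, RT, ST
  2-simplices (5): PQS, PQT, PRS, QRT, RST

so the chain groups are C_0 ≅ Z^5, C_1 ≅ Z^10, C_2 ≅ Z^5.

The boundary map ∂_1: C_1 → C_0 sends each edge [p,q] (with p < q) to q − p. For instance
  ∂PS = S − P.
As a 5×10 matrix over Z this has rank 4, with invariant factors (1,1,1,1).

∂_2: C_2 → C_1 acts by ∂[p,q,r] = [q,r] − [p,r] + [p,q]. For instance
  ∂PRS = RS − PS + PR,
  ∂PQT = QT − PT + PQ.
This gives a 10×5 integer matrix of rank 5; reducing to Smith normal form yields diagonal entries (1,1,1,1,1).

Reading off H_k = ker ∂_k / im ∂_{k+1}:

  H_0: rank C_0 − rank ∂_1 = 5 − 4 = 1, and the invariant factors of ∂_1 are all 1, so H_0 ≅ Z.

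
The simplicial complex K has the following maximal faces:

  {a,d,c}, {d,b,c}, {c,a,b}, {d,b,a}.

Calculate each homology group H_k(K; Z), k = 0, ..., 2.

H_0 = Z,  H_1 = 0,  H_2 = Z.

K has 4 vertices, 6 edges, 4 triangles.
rank ∂_0 = 0, rank ∂_1 = 3 ⇒ b_0 = 4 − 0 − 3 = 1; all invariant factors of ∂_1 are 1 so no torsion. So H_0 ≅ Z.
rank ∂_1 = 3, rank ∂_2 = 3 ⇒ b_1 = 6 − 3 − 3 = 0; all invariant factors of ∂_2 are 1 so no torsion. So H_1 ≅ 0.
rank ∂_2 = 3, rank ∂_3 = 0 ⇒ b_2 = 4 − 3 − 0 = 1. So H_2 ≅ Z.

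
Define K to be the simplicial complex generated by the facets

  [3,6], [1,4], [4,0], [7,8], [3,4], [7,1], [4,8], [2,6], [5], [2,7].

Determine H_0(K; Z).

H_0 ≅ Z^2.

Fix the vertex order 0 < 1 < 2 < 3 < 4 < 5 < 6 < 7 < 8 and write every simplex with vertices in increasing order. Then dim K = 1 and the simplices of K are:

  0-simplices (9): [0], [1], [2], [3], [4], [5], [6], [7], [8]
  1-simplices (9): [0,4], [1,4], [1,7], [2,6], [2,7], [3,4], [3,6], [4,8], [7,8]

giving chain groups C_0 ≅ Z^9, C_1 ≅ Z^9.

The boundary map ∂_1: C_1 → C_0 is given by ∂[p,q] = [q] − [p]. For instance
  ∂[7,8] = [8] − [7].
As a 9×9 matrix over Z this has rank 7, with invariant factors (1,1,1,1,1,1,1).

Reading off H_k = ker ∂_k / im ∂_{k+1}:

  H_0: rank C_0 − rank ∂_1 = 9 − 7 = 2, and the invariant factors of ∂_1 are all 1, so H_0 = Z^2.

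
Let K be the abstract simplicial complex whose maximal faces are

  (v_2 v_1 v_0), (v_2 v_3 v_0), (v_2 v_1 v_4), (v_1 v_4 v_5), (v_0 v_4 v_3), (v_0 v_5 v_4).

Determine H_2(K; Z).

H_2 = 0.

Take the total order v_0 < v_1 < v_2 < v_3 < v_4 < v_5 on the vertex set. Then K (dimension 2) consists of the simplices:

  0-simplices (6): [v_0], [v_1], [v_2], [v_3], [v_4], [v_5]
  1-simplices (12): [v_0,v_1], [v_0,v_2], [v_0,v_3], [v_0,v_4], [v_0,v_5], [v_1,v_2], [v_1,v_4], [v_1,v_5], [v_2,v_3], [v_2,v_4], [v_3,v_4], [v_4,v_5]
  2-simplices (6): [v_0,v_1,v_2], [v_0,v_2,v_3], [v_0,v_3,v_4], [v_0,v_4,v_5], [v_1,v_2,v_4], [v_1,v_4,v_5]

so the chain groups are C_0 ≅ Z^6, C_1 ≅ Z^12, C_2 ≅ Z^6.

∂_1: C_1 → C_0 is given by ∂[p,q] = [q] − [p].
As a 6×12 matrix over Z this has rank 5, with invariant factors (1,1,1,1,1).

∂_2: C_2 → C_1 acts by ∂[p,q,r] = [q,r] − [p,r] + [p,q]. For instance
  ∂[v_1,v_2,v_4] = [v_2,v_4] − [v_1,v_4] + [v_1,v_2],
  ∂[v_0,v_4,v_5] = [v_4,v_5] − [v_0,v_5] + [v_0,v_4].
The resulting 12×6 matrix has rank 6, and its Smith normal form has invariant factors (1,1,1,1,1,1).

Reading off H_k = ker ∂_k / im ∂_{k+1}:

  H_2: rank ker ∂_2 − rank ∂_3 = (6 − 6) − 0 = 0, and there is no ∂_3, so H_2 ≅ 0.

(K is a triangulation of the cylinder S^1 x I.)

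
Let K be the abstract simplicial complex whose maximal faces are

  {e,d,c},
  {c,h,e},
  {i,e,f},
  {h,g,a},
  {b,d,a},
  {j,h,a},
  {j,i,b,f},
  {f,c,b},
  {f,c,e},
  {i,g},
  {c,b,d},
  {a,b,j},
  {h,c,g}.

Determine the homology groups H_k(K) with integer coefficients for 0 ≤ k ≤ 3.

H_0 ≅ Z,  H_1 ≅ Z^2,  H_2 = 0,  H_3 = 0.

Take the total order a < b < c < d < e < f < g < h < i < j on the vertex set. Then K (dimension 3) consists of the simplices:

  0-simplices (10): a, b, c, d, e, f, g, h, i, j
  1-simplices (25): ab, ad, ag, ah, aj, bc, bd, bf, bi, bj, cd, ce, cf, cg, ch, de, ef, eh, ei, fi, fj, gh, gi, hj, ij
  2-simplices (15): abd, abj, agh, ahj, bcd, bcf, bfi, bfj, bij, cde, cef, ceh, cgh, efi, fij
  3-simplices (1): bfij

giving chain groups C_0 ≅ Z^10, C_1 ≅ Z^25, C_2 ≅ Z^15, C_3 ≅ Z^1.

Boundary ∂_1: C_1 → C_0 sends each edge [p,q] (with p < q) to q − p. For instance
  ∂ij = j − i.
The resulting 10×25 matrix has rank 9, and its Smith normal form has invariant factors (1,1,1,1,1,1,1,1,1).

Boundary ∂_2: C_2 → C_1 maps a triangle to the signed sum of its edges. For instance
  ∂fij = ij − fj + fi,
  ∂ceh = eh − ch + ce.
The resulting 25×15 matrix has rank 14, and its Smith normal form has invariant factors (1,1,1,1,1,1,1,1,1,1,1,1,1,1).

The boundary map ∂_3: C_3 → C_2 sends each 3-simplex σ to the alternating sum Σ_i (−1)^i (σ with its i-th vertex removed). For instance
  ∂bfij = fij − bij + bfj − bfi.
The 15×1 boundary matrix has rank 1 and Smith normal form diag(1).

Now H_k = ker ∂_k / im ∂_{k+1}, so:

  H_0: rank C_0 − rank ∂_1 = 10 − 9 = 1, and the invariant factors of ∂_1 are all 1, so H_0 = Z.
  H_1: rank ker ∂_1 − rank ∂_2 = (25 − 9) − 14 = 2, and the invariant factors of ∂_2 are all 1, so H_1 = Z^2.
  H_2: rank ker ∂_2 − rank ∂_3 = (15 − 14) − 1 = 0, and the invariant factors of ∂_3 are all 1, so H_2 = 0.
  H_3: rank ker ∂_3 − rank ∂_4 = (1 − 1) − 0 = 0, and there is no ∂_4, so H_3 = 0.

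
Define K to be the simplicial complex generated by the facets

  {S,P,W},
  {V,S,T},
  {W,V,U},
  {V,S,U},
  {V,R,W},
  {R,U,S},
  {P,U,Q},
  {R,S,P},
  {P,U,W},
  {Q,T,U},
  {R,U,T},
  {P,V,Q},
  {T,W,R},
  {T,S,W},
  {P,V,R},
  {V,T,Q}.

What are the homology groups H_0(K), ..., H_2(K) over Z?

H_0 ≅ Z,  H_1 ≅ Z^2,  H_2 ≅ Z.

Take the total order P < Q < R < S < T < U < V < W on the vertex set. Then K (dimension 2) consists of the simplices:

  0-simplices (8): P, Q, R, S, T, U, V, W
  1-simplices (24): PQ, PR, PS, PU, PV, PW, QT, QU, QV, RS, RT, RU, RV, RW, ST, SU, SV, SW, TU, TV, TW, UV, UW, VW
  2-simplices (16): PQU, PQV, PRS, PRV, PSW, PUW, QTU, QTV, RSU, RTU, RTW, RVW, STV, STW, SUV, UVW

Hence C_0 ≅ Z^8, C_1 ≅ Z^24, C_2 ≅ Z^16.

∂_1: C_1 → C_0 maps an edge to its endpoints' difference, ∂[p,q] = q − p. For instance
  ∂PW = W − P.
The resulting 8×24 matrix has rank 7, and its Smith normal form has invariant factors (1,1,1,1,1,1,1).

∂_2: C_2 → C_1 sends each 2-simplex [p,q,r] to [q,r] − [p,r] + [p,q]. For instance
  ∂PRV = RV − PV + PR,
  ∂UVW = VW − UW + UV.
This gives a 24×16 integer matrix of rank 15; reducing to Smith normal form yields diagonal entries (1,1,1,1,1,1,1,1,1,1,1,1,1,1,1).

Reading off H_k = ker ∂_k / im ∂_{k+1}:

  H_0: rank C_0 − rank ∂_1 = 8 − 7 = 1, and the invariant factors of ∂_1 are all 1, so H_0 = Z.
  H_1: rank ker ∂_1 − rank ∂_2 = (24 − 7) − 15 = 2, and the invariant factors of ∂_2 are all 1, so H_1 = Z^2.
  H_2: rank ker ∂_2 − rank ∂_3 = (16 − 15) − 0 = 1, and there is no ∂_3, so H_2 = Z.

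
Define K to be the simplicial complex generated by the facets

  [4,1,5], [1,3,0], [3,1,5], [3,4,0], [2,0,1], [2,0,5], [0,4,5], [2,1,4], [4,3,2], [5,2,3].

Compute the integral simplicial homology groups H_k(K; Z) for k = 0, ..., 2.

H_0 ≅ Z,  H_1 ≅ Z/2Z,  H_2 = 0.

Order the vertices as 0 < 1 < 2 < 3 < 4 < 5. Listing each simplex with vertices in this order, K has dimension 2 with simplices:

  0-simplices (6): [0], [1], [2], [3], [4], [5]
  1-simplices (15): [0,1], [0,2], [0,3], [0,4], [0,5], [1,2], [1,3], [1,4], [1,5], [2,3], [2,4], [2,5], [3,4], [3,5], [4,5]
  2-simplices (10): [0,1,2], [0,1,3], [0,2,5], [0,3,4], [0,4,5], [1,2,4], [1,3,5], [1,4,5], [2,3,4], [2,3,5]

so the chain groups are C_0 ≅ Z^6, C_1 ≅ Z^15, C_2 ≅ Z^10.

∂_1: C_1 → C_0 maps an edge to its endpoints' difference, ∂[p,q] = q − p. For instance
  ∂[1,2] = [2] − [1].
As a 6×15 matrix over Z this has rank 5, with invariant factors (1,1,1,1,1).

The boundary map ∂_2: C_2 → C_1 sends each 2-simplex [p,q,r] to [q,r] − [p,r] + [p,q]. For instance
  ∂[0,4,5] = [4,5] − [0,5] + [0,4],
  ∂[1,4,5] = [4,5] − [1,5] + [1,4].
The 15×10 boundary matrix has rank 10 and Smith normal form diag(1,1,1,1,1,1,1,1,1,2).

Now H_k = ker ∂_k / im ∂_{k+1}, so:

  H_0: rank C_0 − rank ∂_1 = 6 − 5 = 1, and the invariant factors of ∂_1 are all 1, so H_0 ≅ Z.
  H_1: rank ker ∂_1 − rank ∂_2 = (15 − 5) − 10 = 0, and ∂_2 has invariant factor 2 > 1, so H_1 ≅ Z/2Z.
  H_2: rank ker ∂_2 − rank ∂_3 = (10 − 10) − 0 = 0, and there is no ∂_3, so H_2 ≅ 0.

(K is a triangulation of the real projective plane RP^2.)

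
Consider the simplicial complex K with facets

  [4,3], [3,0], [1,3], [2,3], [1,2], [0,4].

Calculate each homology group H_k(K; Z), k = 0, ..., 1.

Fix the vertex order 0 < 1 < 2 < 3 < 4 and write every simplex with vertices in increasing order. Then dim K = 1 and the simplices of K are:

  0-simplices (5): [0], [1], [2], [3], [4]
  1-simplices (6): [0,3], [0,4], [1,2], [1,3], [2,3], [3,4]

Hence C_0 ≅ Z^5, C_1 ≅ Z^6.

The boundary map ∂_1: C_1 → C_0 is given by ∂[p,q] = [q] − [p].
The 5×6 boundary matrix has rank 4 and Smith normal form diag(1,1,1,1).

From H_k ≅ ker(∂_k) / im(∂_{k+1}) we obtain:

  H_0: rank C_0 − rank ∂_1 = 5 − 4 = 1, and the invariant factors of ∂_1 are all 1, so H_0 = Z.
  H_1: rank ker ∂_1 − rank ∂_2 = (6 − 4) − 0 = 2, and there is no ∂_2, so H_1 = Z^2.

As a check, the Euler characteristic is 5 − 6 = -1, which agrees with 1 − 2 = -1.

H_0 = Z,  H_1 = Z^2.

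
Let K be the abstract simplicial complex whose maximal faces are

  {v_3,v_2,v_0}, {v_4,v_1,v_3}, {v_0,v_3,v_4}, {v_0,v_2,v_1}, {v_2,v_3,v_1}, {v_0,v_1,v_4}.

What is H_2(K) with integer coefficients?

Order the vertices as v_0 < v_1 < v_2 < v_3 < v_4. Listing each simplex with vertices in this order, K has dimension 2 with simplices:

  0-simplices (5): [v_0], [v_1], [v_2], [v_3], [v_4]
  1-simplices (9): [v_0,v_1], [v_0,v_2], [v_0,v_3], [v_0,v_4], [v_1,v_2], [v_1,v_3], [v_1,v_4], [v_2,v_3], [v_3,v_4]
  2-simplices (6): [v_0,v_1,v_2], [v_0,v_1,v_4], [v_0,v_2,v_3], [v_0,v_3,v_4], [v_1,v_2,v_3], [v_1,v_3,v_4]

giving chain groups C_0 ≅ Z^5, C_1 ≅ Z^9, C_2 ≅ Z^6.

The boundary map ∂_1: C_1 → C_0 maps an edge to its endpoints' difference, ∂[p,q] = q − p.
This gives a 5×9 integer matrix of rank 4; reducing to Smith normal form yields diagonal entries (1,1,1,1).

∂_2: C_2 → C_1 acts by ∂[p,q,r] = [q,r] − [p,r] + [p,q]. For instance
  ∂[v_0,v_2,v_3] = [v_2,v_3] − [v_0,v_3] + [v_0,v_2],
  ∂[v_1,v_2,v_3] = [v_2,v_3] − [v_1,v_3] + [v_1,v_2].
As a 9×6 matrix over Z this has rank 5, with invariant factors (1,1,1,1,1).

Reading off H_k = ker ∂_k / im ∂_{k+1}:

  H_2: rank ker ∂_2 − rank ∂_3 = (6 − 5) − 0 = 1, and there is no ∂_3, so H_2 ≅ Z.

H_2 ≅ Z.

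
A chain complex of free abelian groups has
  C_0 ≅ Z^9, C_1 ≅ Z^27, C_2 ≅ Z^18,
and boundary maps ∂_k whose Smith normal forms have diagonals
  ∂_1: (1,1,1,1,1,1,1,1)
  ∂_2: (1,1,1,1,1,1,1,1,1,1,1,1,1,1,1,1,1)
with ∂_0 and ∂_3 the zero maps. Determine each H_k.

H_0: b_0 = 9 − 0 − 8 = 1; torsion from ∂_1 factors > 1: none. So H_0 = Z.
H_1: b_1 = 27 − 8 − 17 = 2; torsion from ∂_2 factors > 1: none. So H_1 = Z^2.
H_2: b_2 = 18 − 17 − 0 = 1; torsion from ∂_3 factors > 1: none. So H_2 = Z.

H_0 = Z,  H_1 = Z^2,  H_2 = Z.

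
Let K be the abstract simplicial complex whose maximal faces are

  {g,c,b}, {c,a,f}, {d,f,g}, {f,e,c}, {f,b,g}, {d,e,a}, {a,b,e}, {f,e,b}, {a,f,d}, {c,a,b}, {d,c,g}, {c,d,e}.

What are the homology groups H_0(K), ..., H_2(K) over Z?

H_0 = Z,  H_1 = Z_2,  H_2 = 0.

Fix the vertex order a < b < c < d < e < f < g and write every simplex with vertices in increasing order. Then dim K = 2 and the simplices of K are:

  0-simplices (7): a, b, c, d, e, f, g
  1-simplices (18): ab, ac, ad, ae, af, bc, be, bf, bg, cd, ce, cf, cg, de, df, dg, ef, fg
  2-simplices (12): abc, abe, acf, ade, adf, bcg, bef, bfg, cde, cdg, cef, dfg

so the chain groups are C_0 ≅ Z^7, C_1 ≅ Z^18, C_2 ≅ Z^12.

The boundary map ∂_1: C_1 → C_0 maps an edge to its endpoints' difference, ∂[p,q] = q − p.
As a 7×18 matrix over Z this has rank 6, with invariant factors (1,1,1,1,1,1).

Boundary ∂_2: C_2 → C_1 sends each 2-simplex [p,q,r] to [q,r] − [p,r] + [p,q]. For instance
  ∂bfg = fg − bg + bf,
  ∂dfg = fg − dg + df.
The 18×12 boundary matrix has rank 12 and Smith normal form diag(1,1,1,1,1,1,1,1,1,1,1,2).

Now H_k = ker ∂_k / im ∂_{k+1}, so:

  H_0: rank C_0 − rank ∂_1 = 7 − 6 = 1, and the invariant factors of ∂_1 are all 1, so H_0 ≅ Z.
  H_1: rank ker ∂_1 − rank ∂_2 = (18 − 6) − 12 = 0, and ∂_2 has invariant factor 2 > 1, so H_1 ≅ Z_2.
  H_2: rank ker ∂_2 − rank ∂_3 = (12 − 12) − 0 = 0, and there is no ∂_3, so H_2 ≅ 0.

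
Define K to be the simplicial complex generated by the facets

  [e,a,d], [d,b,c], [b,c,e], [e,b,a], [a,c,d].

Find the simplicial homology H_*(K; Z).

H_0 ≅ Z,  H_1 ≅ Z,  H_2 = 0.

Order the vertices as a < b < c < d < e. Listing each simplex with vertices in this order, K has dimension 2 with simplices:

  0-simplices (5): a, b, c, d, e
  1-simplices (10): ab, ac, ad, ae, bc, bd, be, cd, ce, de
  2-simplices (5): abe, acd, ade, bcd, bce

giving chain groups C_0 ≅ Z^5, C_1 ≅ Z^10, C_2 ≅ Z^5.

Boundary ∂_1: C_1 → C_0 is given by ∂[p,q] = [q] − [p]. For instance
  ∂ae = e − a.
The resulting 5×10 matrix has rank 4, and its Smith normal form has invariant factors (1,1,1,1).

Boundary ∂_2: C_2 → C_1 sends each 2-simplex [p,q,r] to [q,r] − [p,r] + [p,q]. For instance
  ∂abe = be − ae + ab,
  ∂bcd = cd − bd + bc.
As a 10×5 matrix over Z this has rank 5, with invariant factors (1,1,1,1,1).

Now H_k = ker ∂_k / im ∂_{k+1}, so:

  H_0: rank C_0 − rank ∂_1 = 5 − 4 = 1, and the invariant factors of ∂_1 are all 1, so H_0 ≅ Z.
  H_1: rank ker ∂_1 − rank ∂_2 = (10 − 4) − 5 = 1, and the invariant factors of ∂_2 are all 1, so H_1 ≅ Z.
  H_2: rank ker ∂_2 − rank ∂_3 = (5 − 5) − 0 = 0, and there is no ∂_3, so H_2 ≅ 0.

As a check, the Euler characteristic is 5 − 10 + 5 = 0, which agrees with 1 − 1 + 0 = 0.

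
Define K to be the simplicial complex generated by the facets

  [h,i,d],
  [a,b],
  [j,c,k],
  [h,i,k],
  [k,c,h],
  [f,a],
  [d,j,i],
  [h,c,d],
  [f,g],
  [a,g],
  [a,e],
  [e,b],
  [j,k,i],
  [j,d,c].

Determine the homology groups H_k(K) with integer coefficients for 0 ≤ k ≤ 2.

Take the total order a < b < c < d < e < f < g < h < i < j < k on the vertex set. Then K (dimension 2) consists of the simplices:

  0-simplices (11): a, b, c, d, e, f, g, h, i, j, k
  1-simplices (18): ab, ae, af, ag, be, cd, ch, cj, ck, dh, di, dj, fg, hi, hk, ij, ik, jk
  2-simplices (8): cdh, cdj, chk, cjk, dhi, dij, hik, ijk

Hence C_0 ≅ Z^11, C_1 ≅ Z^18, C_2 ≅ Z^8.

The boundary map ∂_1: C_1 → C_0 sends each edge [p,q] (with p < q) to q − p.
This gives a 11×18 integer matrix of rank 9; reducing to Smith normal form yields diagonal entries (1,1,1,1,1,1,1,1,1).

Boundary ∂_2: C_2 → C_1 maps a triangle to the signed sum of its edges. For instance
  ∂dhi = hi − di + dh,
  ∂chk = hk − ck + ch.
The resulting 18×8 matrix has rank 7, and its Smith normal form has invariant factors (1,1,1,1,1,1,1).

Reading off H_k = ker ∂_k / im ∂_{k+1}:

  H_0: rank C_0 − rank ∂_1 = 11 − 9 = 2, and the invariant factors of ∂_1 are all 1, so H_0 ≅ Z^2.
  H_1: rank ker ∂_1 − rank ∂_2 = (18 − 9) − 7 = 2, and the invariant factors of ∂_2 are all 1, so H_1 ≅ Z^2.
  H_2: rank ker ∂_2 − rank ∂_3 = (8 − 7) − 0 = 1, and there is no ∂_3, so H_2 ≅ Z.

H_0 ≅ Z^2,  H_1 ≅ Z^2,  H_2 ≅ Z.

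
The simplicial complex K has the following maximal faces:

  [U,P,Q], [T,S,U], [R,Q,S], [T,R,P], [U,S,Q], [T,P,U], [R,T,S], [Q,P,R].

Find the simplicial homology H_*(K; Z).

H_0 ≅ Z,  H_1 = 0,  H_2 ≅ Z.

Take the total order P < Q < R < S < T < U on the vertex set. Then K (dimension 2) consists of the simplices:

  0-simplices (6): P, Q, R, S, T, U
  1-simplices (12): PQ, PR, PT, PU, QR, QS, QU, RS, RT, ST, SU, TU
  2-simplices (8): PQR, PQU, PRT, PTU, QRS, QSU, RST, STU

Hence C_0 ≅ Z^6, C_1 ≅ Z^12, C_2 ≅ Z^8.

The boundary map ∂_1: C_1 → C_0 is given by ∂[p,q] = [q] − [p]. For instance
  ∂QU = U − Q.
This gives a 6×12 integer matrix of rank 5; reducing to Smith normal form yields diagonal entries (1,1,1,1,1).

The boundary map ∂_2: C_2 → C_1 acts by ∂[p,q,r] = [q,r] − [p,r] + [p,q]. For instance
  ∂PQU = QU − PU + PQ,
  ∂PTU = TU − PU + PT.
The resulting 12×8 matrix has rank 7, and its Smith normal form has invariant factors (1,1,1,1,1,1,1).

Now H_k = ker ∂_k / im ∂_{k+1}, so:

  H_0: rank C_0 − rank ∂_1 = 6 − 5 = 1, and the invariant factors of ∂_1 are all 1, so H_0 ≅ Z.
  H_1: rank ker ∂_1 − rank ∂_2 = (12 − 5) − 7 = 0, and the invariant factors of ∂_2 are all 1, so H_1 ≅ 0.
  H_2: rank ker ∂_2 − rank ∂_3 = (8 − 7) − 0 = 1, and there is no ∂_3, so H_2 ≅ Z.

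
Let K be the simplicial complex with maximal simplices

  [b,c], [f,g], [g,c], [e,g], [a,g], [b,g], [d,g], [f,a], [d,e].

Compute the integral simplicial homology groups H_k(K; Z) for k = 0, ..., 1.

Take the total order a < b < c < d < e < f < g on the vertex set. Then K (dimension 1) consists of the simplices:

  0-simplices (7): a, b, c, d, e, f, g
  1-simplices (9): af, ag, bc, bg, cg, de, dg, eg, fg

so the chain groups are C_0 ≅ Z^7, C_1 ≅ Z^9.

∂_1: C_1 → C_0 sends each edge [p,q] (with p < q) to q − p. For instance
  ∂bc = c − b.
The resulting 7×9 matrix has rank 6, and its Smith normal form has invariant factors (1,1,1,1,1,1).

From H_k ≅ ker(∂_k) / im(∂_{k+1}) we obtain:

  H_0: rank C_0 − rank ∂_1 = 7 − 6 = 1, and the invariant factors of ∂_1 are all 1, so H_0 ≅ Z.
  H_1: rank ker ∂_1 − rank ∂_2 = (9 − 6) − 0 = 3, and there is no ∂_2, so H_1 ≅ Z^3.

As a check, the Euler characteristic is 7 − 9 = -2, which agrees with 1 − 3 = -2.

H_0 = Z,  H_1 = Z^3.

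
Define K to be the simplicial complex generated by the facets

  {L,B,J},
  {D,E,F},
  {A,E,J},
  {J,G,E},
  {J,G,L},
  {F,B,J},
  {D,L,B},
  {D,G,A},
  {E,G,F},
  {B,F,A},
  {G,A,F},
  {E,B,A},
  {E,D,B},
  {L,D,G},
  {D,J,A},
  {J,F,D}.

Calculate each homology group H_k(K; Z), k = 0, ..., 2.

H_0 = Z,  H_1 = Z^2,  H_2 = Z.

We work with the vertex ordering A < B < D < E < F < G < J < L. The simplices of K, each written with vertices in increasing order, are:

  0-simplices (8): A, B, D, E, F, G, J, L
  1-simplices (24): AB, AD, AE, AF, AG, AJ, BD, BE, BF, BJ, BL, DE, DF, DG, DJ, DL, EF, EG, EJ, FG, FJ, GJ, GL, JL
  2-simplices (16): ABE, ABF, ADG, ADJ, AEJ, AFG, BDE, BDL, BFJ, BJL, DEF, DFJ, DGL, EFG, EGJ, GJL

Hence C_0 ≅ Z^8, C_1 ≅ Z^24, C_2 ≅ Z^16.

∂_1: C_1 → C_0 is given by ∂[p,q] = [q] − [p].
The 8×24 boundary matrix has rank 7 and Smith normal form diag(1,1,1,1,1,1,1).

The boundary map ∂_2: C_2 → C_1 maps a triangle to the signed sum of its edges. For instance
  ∂ABF = BF − AF + AB,
  ∂DEF = EF − DF + DE.
The resulting 24×16 matrix has rank 15, and its Smith normal form has invariant factors (1,1,1,1,1,1,1,1,1,1,1,1,1,1,1).

Computing H_k = (kernel of ∂_k) / (image of ∂_{k+1}):

  H_0: rank C_0 − rank ∂_1 = 8 − 7 = 1, and the invariant factors of ∂_1 are all 1, so H_0 ≅ Z.
  H_1: rank ker ∂_1 − rank ∂_2 = (24 − 7) − 15 = 2, and the invariant factors of ∂_2 are all 1, so H_1 ≅ Z^2.
  H_2: rank ker ∂_2 − rank ∂_3 = (16 − 15) − 0 = 1, and there is no ∂_3, so H_2 ≅ Z.

(K is a triangulation of the torus T^2.)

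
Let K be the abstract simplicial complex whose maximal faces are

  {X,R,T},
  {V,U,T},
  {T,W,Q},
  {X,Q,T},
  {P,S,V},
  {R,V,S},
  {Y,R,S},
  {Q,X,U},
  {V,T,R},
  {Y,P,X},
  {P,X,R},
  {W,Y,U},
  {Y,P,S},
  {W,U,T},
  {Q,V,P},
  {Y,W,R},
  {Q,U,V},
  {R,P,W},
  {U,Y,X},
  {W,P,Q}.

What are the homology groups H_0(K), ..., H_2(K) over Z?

H_0 = Z,  H_1 = Z ⊕ Z/2Z,  H_2 = 0.

Order the vertices as P < Q < R < S < T < U < V < W < X < Y. Listing each simplex with vertices in this order, K has dimension 2 with simplices:

  0-simplices (10): P, Q, R, S, T, U, V, W, X, Y
  1-simplices (30): PQ, PR, PS, PV, PW, PX, PY, QT, QU, QV, QW, QX, RS, RT, RV, RW, RX, RY, SV, SY, TU, TV, TW, TX, UV, UW, UX, UY, WY, XY
  2-simplices (20): PQV, PQW, PRW, PRX, PSV, PSY, PXY, QTW, QTX, QUV, QUX, RSV, RSY, RTV, RTX, RWY, TUV, TUW, UWY, UXY

giving chain groups C_0 ≅ Z^10, C_1 ≅ Z^30, C_2 ≅ Z^20.

Boundary ∂_1: C_1 → C_0 is given by ∂[p,q] = [q] − [p]. For instance
  ∂RY = Y − R.
The 10×30 boundary matrix has rank 9 and Smith normal form diag(1,1,1,1,1,1,1,1,1).

Boundary ∂_2: C_2 → C_1 sends each 2-simplex [p,q,r] to [q,r] − [p,r] + [p,q]. For instance
  ∂QTW = TW − QW + QT,
  ∂RSV = SV − RV + RS.
As a 30×20 matrix over Z this has rank 20, with invariant factors (1,1,1,1,1,1,1,1,1,1,1,1,1,1,1,1,1,1,1,2).

Reading off H_k = ker ∂_k / im ∂_{k+1}:

  H_0: rank C_0 − rank ∂_1 = 10 − 9 = 1, and the invariant factors of ∂_1 are all 1, so H_0 = Z.
  H_1: rank ker ∂_1 − rank ∂_2 = (30 − 9) − 20 = 1, and ∂_2 has invariant factor 2 > 1, so H_1 = Z ⊕ Z/2Z.
  H_2: rank ker ∂_2 − rank ∂_3 = (20 − 20) − 0 = 0, and there is no ∂_3, so H_2 = 0.

As a check, the Euler characteristic is 10 − 30 + 20 = 0, which agrees with 1 − 1 + 0 = 0.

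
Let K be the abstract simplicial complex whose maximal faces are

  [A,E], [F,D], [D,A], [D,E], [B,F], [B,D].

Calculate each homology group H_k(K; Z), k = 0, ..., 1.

H_0 = Z,  H_1 = Z^2.

Take the total order A < B < D < E < F on the vertex set. Then K (dimension 1) consists of the simplices:

  0-simplices (5): A, B, D, E, F
  1-simplices (6): AD, AE, BD, BF, DE, DF

Hence C_0 ≅ Z^5, C_1 ≅ Z^6.

Boundary ∂_1: C_1 → C_0 is given by ∂[p,q] = [q] − [p].
The 5×6 boundary matrix has rank 4 and Smith normal form diag(1,1,1,1).

From H_k ≅ ker(∂_k) / im(∂_{k+1}) we obtain:

  H_0: rank C_0 − rank ∂_1 = 5 − 4 = 1, and the invariant factors of ∂_1 are all 1, so H_0 ≅ Z.
  H_1: rank ker ∂_1 − rank ∂_2 = (6 − 4) − 0 = 2, and there is no ∂_2, so H_1 ≅ Z^2.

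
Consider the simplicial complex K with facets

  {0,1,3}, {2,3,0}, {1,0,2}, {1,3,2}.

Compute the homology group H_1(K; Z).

H_1 = 0.

Order the vertices as 0 < 1 < 2 < 3. Listing each simplex with vertices in this order, K has dimension 2 with simplices:

  0-simplices (4): [0], [1], [2], [3]
  1-simplices (6): [0,1], [0,2], [0,3], [1,2], [1,3], [2,3]
  2-simplices (4): [0,1,2], [0,1,3], [0,2,3], [1,2,3]

so the chain groups are C_0 ≅ Z^4, C_1 ≅ Z^6, C_2 ≅ Z^4.

Boundary ∂_1: C_1 → C_0 maps an edge to its endpoints' difference, ∂[p,q] = q − p. For instance
  ∂[1,3] = [3] − [1].
The resulting 4×6 matrix has rank 3, and its Smith normal form has invariant factors (1,1,1).

Boundary ∂_2: C_2 → C_1 maps a triangle to the signed sum of its edges. For instance
  ∂[0,1,3] = [1,3] − [0,3] + [0,1],
  ∂[1,2,3] = [2,3] − [1,3] + [1,2].
The resulting 6×4 matrix has rank 3, and its Smith normal form has invariant factors (1,1,1).

Now H_k = ker ∂_k / im ∂_{k+1}, so:

  H_1: rank ker ∂_1 − rank ∂_2 = (6 − 3) − 3 = 0, and the invariant factors of ∂_2 are all 1, so H_1 = 0.

(K is a triangulation of the 2-sphere S^2.)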